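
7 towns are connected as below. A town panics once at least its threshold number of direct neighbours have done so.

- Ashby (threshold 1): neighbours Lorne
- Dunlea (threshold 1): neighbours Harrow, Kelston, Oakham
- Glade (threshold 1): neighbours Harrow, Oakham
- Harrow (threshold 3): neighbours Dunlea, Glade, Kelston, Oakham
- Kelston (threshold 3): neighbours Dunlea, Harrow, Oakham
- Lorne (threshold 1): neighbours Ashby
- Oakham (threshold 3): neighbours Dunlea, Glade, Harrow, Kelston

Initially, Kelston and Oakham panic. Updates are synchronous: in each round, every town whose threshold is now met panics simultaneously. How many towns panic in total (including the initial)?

Round 1 — Kelston, Oakham panic (initial).
Round 2 — checking thresholds:
  Dunlea: 2 of 3 neighbours ≥ 1, panics.
  Glade: 1 of 2 neighbours ≥ 1, panics.
  Harrow: 2 of 4 neighbours < 3, below threshold.
Round 3 — checking thresholds:
  Harrow: 4 of 4 neighbours ≥ 3, panics.
Round 4 — no new panics; cascade stops.

5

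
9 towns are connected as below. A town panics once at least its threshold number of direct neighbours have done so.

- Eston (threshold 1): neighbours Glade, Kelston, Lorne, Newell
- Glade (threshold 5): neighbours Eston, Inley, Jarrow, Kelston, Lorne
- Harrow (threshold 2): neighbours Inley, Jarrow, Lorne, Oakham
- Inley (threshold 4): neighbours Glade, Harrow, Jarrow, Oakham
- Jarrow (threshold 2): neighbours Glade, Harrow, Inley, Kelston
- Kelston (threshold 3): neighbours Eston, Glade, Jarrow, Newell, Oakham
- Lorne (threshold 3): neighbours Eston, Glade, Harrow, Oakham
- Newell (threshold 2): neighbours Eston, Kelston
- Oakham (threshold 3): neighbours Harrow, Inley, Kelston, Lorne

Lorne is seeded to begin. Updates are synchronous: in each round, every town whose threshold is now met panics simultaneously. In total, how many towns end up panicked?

2

Round 1 — Lorne panics (initial).
Round 2 — checking thresholds:
  Eston: 1 of 4 neighbours ≥ 1, panics.
  Glade: 1 of 5 neighbours < 5, below threshold.
  Harrow: 1 of 4 neighbours < 2, below threshold.
  Oakham: 1 of 4 neighbours < 3, below threshold.
Round 3 — no new panics; cascade stops.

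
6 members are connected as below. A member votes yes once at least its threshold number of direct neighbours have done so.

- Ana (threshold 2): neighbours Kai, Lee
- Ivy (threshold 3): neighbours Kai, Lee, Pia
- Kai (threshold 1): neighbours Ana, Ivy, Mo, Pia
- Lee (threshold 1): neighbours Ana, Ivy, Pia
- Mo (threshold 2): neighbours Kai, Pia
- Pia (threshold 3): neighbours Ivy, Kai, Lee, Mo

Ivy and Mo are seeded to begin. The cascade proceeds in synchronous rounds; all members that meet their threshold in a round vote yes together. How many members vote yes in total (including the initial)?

Round 1 — Ivy, Mo vote yes (initial).
Round 2 — checking thresholds:
  Kai: 2 of 4 neighbours ≥ 1, votes yes.
  Lee: 1 of 3 neighbours ≥ 1, votes yes.
  Pia: 2 of 4 neighbours < 3, holds.
Round 3 — checking thresholds:
  Ana: 2 of 2 neighbours ≥ 2, votes yes.
  Pia: 4 of 4 neighbours ≥ 3, votes yes.
Round 4 — no new yes votes; cascade stops.

6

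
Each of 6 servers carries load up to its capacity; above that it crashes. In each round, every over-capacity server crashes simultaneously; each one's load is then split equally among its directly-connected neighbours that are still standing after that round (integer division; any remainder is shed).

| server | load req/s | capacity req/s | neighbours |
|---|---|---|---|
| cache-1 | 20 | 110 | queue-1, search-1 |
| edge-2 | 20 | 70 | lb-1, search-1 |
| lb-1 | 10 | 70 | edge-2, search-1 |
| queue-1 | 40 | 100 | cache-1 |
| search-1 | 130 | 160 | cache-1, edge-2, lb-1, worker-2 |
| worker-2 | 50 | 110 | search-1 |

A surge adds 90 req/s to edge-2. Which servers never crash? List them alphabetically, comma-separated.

Round 1 — edge-2 at 110 > 70. edge-2 crashes.
  edge-2 sheds 110 req/s to lb-1, search-1: 55 each.
    lb-1: 10+55 = 65 ≤ 70
    search-1: 130+55 = 185 > 160
Round 2 — search-1 crashes.
  search-1 sheds 185 req/s to cache-1, lb-1, worker-2: 61 each (2 lost).
    cache-1: 20+61 = 81 ≤ 110
    lb-1: 65+61 = 126 > 70
    worker-2: 50+61 = 111 > 110
Round 3 — lb-1, worker-2 crash.
  lb-1 sheds 126 req/s: no online neighbours, lost.
  worker-2 sheds 111 req/s: no online neighbours, lost.
No further crashes.

cache-1, queue-1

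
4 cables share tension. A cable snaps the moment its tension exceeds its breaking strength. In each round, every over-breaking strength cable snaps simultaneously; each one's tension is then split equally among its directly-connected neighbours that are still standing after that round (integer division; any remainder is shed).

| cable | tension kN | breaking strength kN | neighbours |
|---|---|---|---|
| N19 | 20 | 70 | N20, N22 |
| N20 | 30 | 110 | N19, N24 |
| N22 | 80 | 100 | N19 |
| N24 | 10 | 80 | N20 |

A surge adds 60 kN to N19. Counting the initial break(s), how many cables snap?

Round 1 — N19 at 80 > 70. N19 snaps.
  N19 sheds 80 kN to N20, N22: 40 each.
    N20: 30+40 = 70 ≤ 110
    N22: 80+40 = 120 > 100
Round 2 — N22 snaps.
  N22 sheds 120 kN: no online neighbours, lost.
No further breaks.

2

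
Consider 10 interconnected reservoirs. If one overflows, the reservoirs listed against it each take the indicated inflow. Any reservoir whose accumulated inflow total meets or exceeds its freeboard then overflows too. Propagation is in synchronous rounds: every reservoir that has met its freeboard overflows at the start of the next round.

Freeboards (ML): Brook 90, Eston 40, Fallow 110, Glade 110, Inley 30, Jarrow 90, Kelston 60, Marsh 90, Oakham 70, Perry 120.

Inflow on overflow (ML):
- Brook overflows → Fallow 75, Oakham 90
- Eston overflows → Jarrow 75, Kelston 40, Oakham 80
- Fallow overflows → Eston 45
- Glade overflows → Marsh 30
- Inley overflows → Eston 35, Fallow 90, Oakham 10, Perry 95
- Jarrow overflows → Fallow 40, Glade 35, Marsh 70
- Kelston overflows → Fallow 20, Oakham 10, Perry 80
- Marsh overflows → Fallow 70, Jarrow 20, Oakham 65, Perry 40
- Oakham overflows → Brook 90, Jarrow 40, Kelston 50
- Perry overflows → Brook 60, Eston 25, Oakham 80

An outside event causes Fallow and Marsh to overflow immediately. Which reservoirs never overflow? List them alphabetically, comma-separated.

Round 1 — Fallow, Marsh overflow (initial).
  Eston: +45 → 45 ≥ 40
  Jarrow: +20 → 20 < 90
  Oakham: +65 → 65 < 70
  Perry: +40 → 40 < 120
Round 2 — Eston overflows.
  Jarrow: +75 → 95 ≥ 90
  Kelston: +40 → 40 < 60
  Oakham: +80 → 145 ≥ 70
Round 3 — Jarrow, Oakham overflow.
  Brook: +90 → 90 ≥ 90
  Glade: +35 → 35 < 110
  Kelston: +50 → 90 ≥ 60
Round 4 — Brook, Kelston overflow.
  Perry: +80 → 120 ≥ 120
Round 5 — Perry overflows.
No further overflows.

Glade, Inley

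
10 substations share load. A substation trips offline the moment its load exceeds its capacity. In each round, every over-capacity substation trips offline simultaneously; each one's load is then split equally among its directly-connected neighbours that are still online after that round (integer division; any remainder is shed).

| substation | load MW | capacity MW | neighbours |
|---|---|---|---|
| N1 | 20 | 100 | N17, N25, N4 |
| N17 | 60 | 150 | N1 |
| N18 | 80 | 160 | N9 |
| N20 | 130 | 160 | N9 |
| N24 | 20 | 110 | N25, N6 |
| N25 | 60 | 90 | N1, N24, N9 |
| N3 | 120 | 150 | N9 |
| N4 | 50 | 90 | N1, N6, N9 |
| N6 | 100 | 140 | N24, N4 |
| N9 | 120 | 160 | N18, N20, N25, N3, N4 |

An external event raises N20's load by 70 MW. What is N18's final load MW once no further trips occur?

Round 1 — N20 at 200 > 160. N20 trips offline.
  N20 sheds 200 MW to N9: 200 each.
    N9: 120+200 = 320 > 160
Round 2 — N9 trips offline.
  N9 sheds 320 MW to N18, N25, N3, N4: 80 each.
    N18: 80+80 = 160 ≤ 160
    N25: 60+80 = 140 > 90
    N3: 120+80 = 200 > 150
    N4: 50+80 = 130 > 90
Round 3 — N25, N3, N4 trip offline.
  N25 sheds 140 MW to N1, N24: 70 each.
    N1: 20+70 = 90 ≤ 100
    N24: 20+70 = 90 ≤ 110
  N3 sheds 200 MW: no online neighbours, lost.
  N4 sheds 130 MW to N1, N6: 65 each.
    N1: 90+65 = 155 > 100
    N6: 100+65 = 165 > 140
Round 4 — N1, N6 trip offline.
  N1 sheds 155 MW to N17: 155 each.
    N17: 60+155 = 215 > 150
  N6 sheds 165 MW to N24: 165 each.
    N24: 90+165 = 255 > 110
Round 5 — N17, N24 trip offline.
  N17 sheds 215 MW: no online neighbours, lost.
  N24 sheds 255 MW: no online neighbours, lost.
No further trips.

160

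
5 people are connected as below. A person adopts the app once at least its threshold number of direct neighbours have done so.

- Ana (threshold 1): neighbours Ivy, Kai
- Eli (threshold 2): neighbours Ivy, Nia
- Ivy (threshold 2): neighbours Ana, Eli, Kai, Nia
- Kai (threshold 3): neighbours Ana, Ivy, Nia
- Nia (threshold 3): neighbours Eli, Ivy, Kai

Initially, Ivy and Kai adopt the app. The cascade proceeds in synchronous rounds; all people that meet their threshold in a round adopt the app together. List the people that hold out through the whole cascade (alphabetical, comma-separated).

Eli, Nia

Round 1 — Ivy, Kai adopt the app (initial).
Round 2 — checking thresholds:
  Ana: 2 of 2 neighbours ≥ 1, adopts the app.
  Eli: 1 of 2 neighbours < 2, below threshold.
  Nia: 2 of 3 neighbours < 3, below threshold.
Round 3 — no new adoptions; cascade stops.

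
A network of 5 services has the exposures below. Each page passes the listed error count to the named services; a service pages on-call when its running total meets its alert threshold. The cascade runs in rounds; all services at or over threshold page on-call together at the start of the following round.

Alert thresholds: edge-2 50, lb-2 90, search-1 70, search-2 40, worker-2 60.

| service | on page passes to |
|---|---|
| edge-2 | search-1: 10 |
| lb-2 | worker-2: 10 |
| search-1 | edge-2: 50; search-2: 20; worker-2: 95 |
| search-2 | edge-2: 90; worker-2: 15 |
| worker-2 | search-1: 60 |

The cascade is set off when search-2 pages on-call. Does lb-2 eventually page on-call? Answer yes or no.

Round 1 — search-2 pages on-call (initial).
  edge-2: +90 → 90 ≥ 50
  worker-2: +15 → 15 < 60
Round 2 — edge-2 pages on-call.
  search-1: +10 → 10 < 70
No further pages.

no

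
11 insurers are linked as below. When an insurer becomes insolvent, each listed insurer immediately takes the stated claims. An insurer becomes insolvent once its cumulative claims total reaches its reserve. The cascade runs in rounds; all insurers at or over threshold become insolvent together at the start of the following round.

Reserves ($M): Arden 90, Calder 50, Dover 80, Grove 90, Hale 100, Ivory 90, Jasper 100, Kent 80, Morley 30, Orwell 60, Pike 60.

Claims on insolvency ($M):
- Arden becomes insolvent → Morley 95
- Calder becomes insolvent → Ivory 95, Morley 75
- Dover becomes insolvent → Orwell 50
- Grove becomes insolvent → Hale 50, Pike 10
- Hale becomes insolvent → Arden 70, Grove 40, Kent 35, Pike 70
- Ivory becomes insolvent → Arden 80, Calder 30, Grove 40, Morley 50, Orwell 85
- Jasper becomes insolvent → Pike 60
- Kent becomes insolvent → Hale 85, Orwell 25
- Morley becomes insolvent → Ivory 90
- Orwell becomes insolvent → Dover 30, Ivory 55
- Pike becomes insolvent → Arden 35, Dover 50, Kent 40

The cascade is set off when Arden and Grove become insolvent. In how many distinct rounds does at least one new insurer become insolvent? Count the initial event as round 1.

4

Round 1 — Arden, Grove become insolvent (initial).
  Hale: +50 → 50 < 100
  Morley: +95 → 95 ≥ 30
  Pike: +10 → 10 < 60
Round 2 — Morley becomes insolvent.
  Ivory: +90 → 90 ≥ 90
Round 3 — Ivory becomes insolvent.
  Calder: +30 → 30 < 50
  Orwell: +85 → 85 ≥ 60
Round 4 — Orwell becomes insolvent.
  Dover: +30 → 30 < 80
No further insolvencies.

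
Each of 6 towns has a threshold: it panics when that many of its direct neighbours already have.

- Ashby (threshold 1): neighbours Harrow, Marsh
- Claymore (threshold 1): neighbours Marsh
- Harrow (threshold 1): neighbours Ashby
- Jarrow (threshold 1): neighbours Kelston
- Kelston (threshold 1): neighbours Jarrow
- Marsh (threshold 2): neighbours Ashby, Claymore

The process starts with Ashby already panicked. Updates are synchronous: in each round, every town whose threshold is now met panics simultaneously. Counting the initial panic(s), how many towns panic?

2

Round 1 — Ashby panics (initial).
Round 2 — checking thresholds:
  Harrow: 1 of 1 neighbours ≥ 1, panics.
  Marsh: 1 of 2 neighbours < 2, not yet.
Round 3 — no new panics; cascade stops.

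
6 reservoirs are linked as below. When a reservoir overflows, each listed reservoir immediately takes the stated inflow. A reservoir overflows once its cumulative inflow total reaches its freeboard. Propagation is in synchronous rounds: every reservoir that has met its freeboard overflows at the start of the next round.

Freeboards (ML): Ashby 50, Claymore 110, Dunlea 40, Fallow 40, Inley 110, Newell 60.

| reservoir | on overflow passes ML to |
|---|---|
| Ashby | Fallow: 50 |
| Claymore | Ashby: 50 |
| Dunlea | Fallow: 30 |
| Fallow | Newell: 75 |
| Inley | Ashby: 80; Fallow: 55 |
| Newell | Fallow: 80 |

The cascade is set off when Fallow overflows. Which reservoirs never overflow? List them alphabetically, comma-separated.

Round 1 — Fallow overflows (initial).
  Newell: +75 → 75 ≥ 60
Round 2 — Newell overflows.
No further overflows.

Ashby, Claymore, Dunlea, Inley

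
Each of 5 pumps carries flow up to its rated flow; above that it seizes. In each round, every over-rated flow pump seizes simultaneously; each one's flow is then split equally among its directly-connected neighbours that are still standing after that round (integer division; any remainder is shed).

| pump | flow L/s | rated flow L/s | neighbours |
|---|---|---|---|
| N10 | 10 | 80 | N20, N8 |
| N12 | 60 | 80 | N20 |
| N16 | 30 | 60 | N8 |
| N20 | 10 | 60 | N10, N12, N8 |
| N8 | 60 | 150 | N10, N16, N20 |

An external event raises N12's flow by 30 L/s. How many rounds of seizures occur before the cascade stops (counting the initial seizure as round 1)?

2

Round 1 — N12 at 90 > 80. N12 seizes.
  N12 sheds 90 L/s to N20: 90 each.
    N20: 10+90 = 100 > 60
Round 2 — N20 seizes.
  N20 sheds 100 L/s to N10, N8: 50 each.
    N10: 10+50 = 60 ≤ 80
    N8: 60+50 = 110 ≤ 150
No further seizures.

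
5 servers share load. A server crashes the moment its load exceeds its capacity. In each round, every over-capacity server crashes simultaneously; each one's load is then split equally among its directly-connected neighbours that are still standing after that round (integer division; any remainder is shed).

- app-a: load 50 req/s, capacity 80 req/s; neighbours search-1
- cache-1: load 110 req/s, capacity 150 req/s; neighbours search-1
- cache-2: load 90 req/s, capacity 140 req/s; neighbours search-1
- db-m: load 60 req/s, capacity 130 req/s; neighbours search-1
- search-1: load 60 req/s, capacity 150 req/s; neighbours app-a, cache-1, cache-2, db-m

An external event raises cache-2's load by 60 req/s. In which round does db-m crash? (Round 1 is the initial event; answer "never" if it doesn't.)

never

Round 1 — cache-2 at 150 > 140. cache-2 crashes.
  cache-2 sheds 150 req/s to search-1: 150 each.
    search-1: 60+150 = 210 > 150
Round 2 — search-1 crashes.
  search-1 sheds 210 req/s to app-a, cache-1, db-m: 70 each.
    app-a: 50+70 = 120 > 80
    cache-1: 110+70 = 180 > 150
    db-m: 60+70 = 130 ≤ 130
Round 3 — app-a, cache-1 crash.
  app-a sheds 120 req/s: no online neighbours, lost.
  cache-1 sheds 180 req/s: no online neighbours, lost.
No further crashes.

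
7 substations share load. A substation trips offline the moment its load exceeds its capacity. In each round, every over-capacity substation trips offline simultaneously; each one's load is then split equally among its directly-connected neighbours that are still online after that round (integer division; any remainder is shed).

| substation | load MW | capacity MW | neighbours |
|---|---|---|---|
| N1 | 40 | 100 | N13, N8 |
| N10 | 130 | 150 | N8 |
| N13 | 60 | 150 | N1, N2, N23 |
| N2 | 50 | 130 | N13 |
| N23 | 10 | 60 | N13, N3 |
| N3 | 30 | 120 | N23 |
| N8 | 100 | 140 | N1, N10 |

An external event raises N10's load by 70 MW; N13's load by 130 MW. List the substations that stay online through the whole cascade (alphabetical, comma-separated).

N2, N3

Round 1 — N10 at 200 > 150; N13 at 190 > 150. N10, N13 trip offline.
  N10 sheds 200 MW to N8: 200 each.
    N8: 100+200 = 300 > 140
  N13 sheds 190 MW to N1, N2, N23: 63 each (1 lost).
    N1: 40+63 = 103 > 100
    N2: 50+63 = 113 ≤ 130
    N23: 10+63 = 73 > 60
Round 2 — N1, N23, N8 trip offline.
  N1 sheds 103 MW: no online neighbours, lost.
  N23 sheds 73 MW to N3: 73 each.
    N3: 30+73 = 103 ≤ 120
  N8 sheds 300 MW: no online neighbours, lost.
No further trips.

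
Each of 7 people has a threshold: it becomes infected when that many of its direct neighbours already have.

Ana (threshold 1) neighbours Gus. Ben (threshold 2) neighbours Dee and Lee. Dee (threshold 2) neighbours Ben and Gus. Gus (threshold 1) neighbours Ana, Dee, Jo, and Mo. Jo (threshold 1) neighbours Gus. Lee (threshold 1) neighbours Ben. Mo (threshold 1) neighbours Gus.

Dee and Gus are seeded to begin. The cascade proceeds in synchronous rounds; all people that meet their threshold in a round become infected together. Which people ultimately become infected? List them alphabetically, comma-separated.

Round 1 — Dee, Gus become infected (initial).
Round 2 — checking thresholds:
  Ana: 1 of 1 neighbours ≥ 1, becomes infected.
  Ben: 1 of 2 neighbours < 2, not yet.
  Jo: 1 of 1 neighbours ≥ 1, becomes infected.
  Mo: 1 of 1 neighbours ≥ 1, becomes infected.
Round 3 — no new infections; cascade stops.

Ana, Dee, Gus, Jo, Mo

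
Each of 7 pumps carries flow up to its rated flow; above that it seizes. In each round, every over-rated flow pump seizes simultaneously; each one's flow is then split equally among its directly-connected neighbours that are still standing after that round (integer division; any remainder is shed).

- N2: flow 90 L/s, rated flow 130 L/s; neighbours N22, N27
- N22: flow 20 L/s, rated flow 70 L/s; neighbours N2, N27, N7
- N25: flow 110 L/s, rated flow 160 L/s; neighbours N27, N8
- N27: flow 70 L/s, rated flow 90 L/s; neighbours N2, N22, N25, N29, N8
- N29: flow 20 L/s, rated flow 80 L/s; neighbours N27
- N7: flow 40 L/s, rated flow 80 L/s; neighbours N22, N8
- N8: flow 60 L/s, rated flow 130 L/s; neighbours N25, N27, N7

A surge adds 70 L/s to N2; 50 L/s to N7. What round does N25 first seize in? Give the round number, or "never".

Round 1 — N2 at 160 > 130; N7 at 90 > 80. N2, N7 seize.
  N2 sheds 160 L/s to N22, N27: 80 each.
    N22: 20+80 = 100 > 70
    N27: 70+80 = 150 > 90
  N7 sheds 90 L/s to N22, N8: 45 each.
    N22: 100+45 = 145 > 70
    N8: 60+45 = 105 ≤ 130
Round 2 — N22, N27 seize.
  N22 sheds 145 L/s: no online neighbours, lost.
  N27 sheds 150 L/s to N25, N29, N8: 50 each.
    N25: 110+50 = 160 ≤ 160
    N29: 20+50 = 70 ≤ 80
    N8: 105+50 = 155 > 130
Round 3 — N8 seizes.
  N8 sheds 155 L/s to N25: 155 each.
    N25: 160+155 = 315 > 160
Round 4 — N25 seizes.
  N25 sheds 315 L/s: no online neighbours, lost.
No further seizures.

4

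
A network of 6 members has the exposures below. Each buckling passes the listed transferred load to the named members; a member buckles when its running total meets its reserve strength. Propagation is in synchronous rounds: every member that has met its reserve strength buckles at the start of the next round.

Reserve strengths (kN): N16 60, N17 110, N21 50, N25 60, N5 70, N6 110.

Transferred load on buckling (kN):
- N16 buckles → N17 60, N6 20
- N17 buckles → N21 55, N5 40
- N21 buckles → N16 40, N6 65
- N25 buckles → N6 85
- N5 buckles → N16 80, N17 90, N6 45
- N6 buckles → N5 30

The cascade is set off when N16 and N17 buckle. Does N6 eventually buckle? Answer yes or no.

no

Round 1 — N16, N17 buckle (initial).
  N21: +55 → 55 ≥ 50
  N5: +40 → 40 < 70
  N6: +20 → 20 < 110
Round 2 — N21 buckles.
  N6: +65 → 85 < 110
No further bucklings.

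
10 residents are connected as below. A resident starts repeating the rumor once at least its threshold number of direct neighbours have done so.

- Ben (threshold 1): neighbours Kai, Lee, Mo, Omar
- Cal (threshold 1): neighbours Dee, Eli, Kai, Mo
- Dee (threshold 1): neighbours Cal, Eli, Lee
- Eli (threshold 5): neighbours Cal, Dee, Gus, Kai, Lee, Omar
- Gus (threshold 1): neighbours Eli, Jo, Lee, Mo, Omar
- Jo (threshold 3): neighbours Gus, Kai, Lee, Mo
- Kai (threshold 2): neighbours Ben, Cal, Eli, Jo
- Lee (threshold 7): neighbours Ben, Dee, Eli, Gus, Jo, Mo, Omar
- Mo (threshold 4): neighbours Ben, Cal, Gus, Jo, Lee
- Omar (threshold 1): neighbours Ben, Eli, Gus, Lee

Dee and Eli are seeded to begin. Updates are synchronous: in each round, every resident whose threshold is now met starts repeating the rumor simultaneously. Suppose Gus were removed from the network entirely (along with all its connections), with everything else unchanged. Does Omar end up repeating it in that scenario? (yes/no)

yes

With Gus removed:
Round 1 — Dee, Eli start repeating the rumor (initial).
Round 2 — checking thresholds:
  Cal: 2 of 4 neighbours ≥ 1, starts repeating the rumor.
  Kai: 1 of 4 neighbours < 2, holds.
  Lee: 2 of 6 neighbours < 7, holds.
  Omar: 1 of 3 neighbours ≥ 1, starts repeating the rumor.
Round 3 — checking thresholds:
  Ben: 1 of 4 neighbours ≥ 1, starts repeating the rumor.
  Kai: 2 of 4 neighbours ≥ 2, starts repeating the rumor.
  Lee: 3 of 6 neighbours < 7, holds.
  Mo: 1 of 4 neighbours < 4, holds.
Round 4 — no new spreads; cascade stops.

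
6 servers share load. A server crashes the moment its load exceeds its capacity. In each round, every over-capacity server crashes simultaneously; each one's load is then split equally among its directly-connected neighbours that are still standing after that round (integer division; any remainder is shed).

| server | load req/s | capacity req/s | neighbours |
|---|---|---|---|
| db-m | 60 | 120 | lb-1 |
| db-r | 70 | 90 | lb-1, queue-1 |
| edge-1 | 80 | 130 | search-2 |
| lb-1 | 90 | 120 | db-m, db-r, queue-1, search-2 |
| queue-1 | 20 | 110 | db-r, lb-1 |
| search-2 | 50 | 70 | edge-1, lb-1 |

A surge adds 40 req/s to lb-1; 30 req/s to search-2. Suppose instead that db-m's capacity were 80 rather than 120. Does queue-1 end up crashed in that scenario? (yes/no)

With db-m's capacity at 80:
Round 1 — lb-1 at 130 > 120; search-2 at 80 > 70. lb-1, search-2 crash.
  lb-1 sheds 130 req/s to db-m, db-r, queue-1: 43 each (1 lost).
    db-m: 60+43 = 103 > 80
    db-r: 70+43 = 113 > 90
    queue-1: 20+43 = 63 ≤ 110
  search-2 sheds 80 req/s to edge-1: 80 each.
    edge-1: 80+80 = 160 > 130
Round 2 — db-m, db-r, edge-1 crash.
  db-m sheds 103 req/s: no online neighbours, lost.
  db-r sheds 113 req/s to queue-1: 113 each.
    queue-1: 63+113 = 176 > 110
  edge-1 sheds 160 req/s: no online neighbours, lost.
Round 3 — queue-1 crashes.
  queue-1 sheds 176 req/s: no online neighbours, lost.
No further crashes.

yes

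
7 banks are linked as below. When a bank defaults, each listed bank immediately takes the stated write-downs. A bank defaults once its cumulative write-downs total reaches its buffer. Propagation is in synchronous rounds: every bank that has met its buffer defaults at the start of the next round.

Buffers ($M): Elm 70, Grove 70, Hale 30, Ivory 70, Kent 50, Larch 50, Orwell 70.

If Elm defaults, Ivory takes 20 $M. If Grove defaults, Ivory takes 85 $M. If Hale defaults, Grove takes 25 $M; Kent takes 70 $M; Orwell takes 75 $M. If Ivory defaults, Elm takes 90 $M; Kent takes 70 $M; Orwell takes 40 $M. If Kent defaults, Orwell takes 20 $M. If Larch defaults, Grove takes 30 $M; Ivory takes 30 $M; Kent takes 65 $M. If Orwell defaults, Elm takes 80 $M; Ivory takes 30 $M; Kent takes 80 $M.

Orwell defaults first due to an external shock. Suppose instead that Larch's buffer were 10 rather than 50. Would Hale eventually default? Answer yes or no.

no

With Larch's buffer at 10:
Round 1 — Orwell defaults (initial).
  Elm: +80 → 80 ≥ 70
  Ivory: +30 → 30 < 70
  Kent: +80 → 80 ≥ 50
Round 2 — Elm, Kent default.
  Ivory: +20 → 50 < 70
No further defaults.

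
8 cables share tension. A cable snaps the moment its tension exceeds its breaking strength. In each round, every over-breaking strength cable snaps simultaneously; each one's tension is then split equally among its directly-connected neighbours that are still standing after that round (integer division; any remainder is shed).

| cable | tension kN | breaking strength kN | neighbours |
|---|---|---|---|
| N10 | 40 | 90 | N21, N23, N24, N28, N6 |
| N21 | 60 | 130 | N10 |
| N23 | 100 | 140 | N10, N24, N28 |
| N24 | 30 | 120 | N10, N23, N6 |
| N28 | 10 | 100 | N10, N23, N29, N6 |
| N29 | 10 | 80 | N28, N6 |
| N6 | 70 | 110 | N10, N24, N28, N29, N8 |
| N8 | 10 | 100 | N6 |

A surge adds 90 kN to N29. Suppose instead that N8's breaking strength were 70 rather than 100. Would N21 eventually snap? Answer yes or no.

With N8's breaking strength at 70:
Round 1 — N29 at 100 > 80. N29 snaps.
  N29 sheds 100 kN to N28, N6: 50 each.
    N28: 10+50 = 60 ≤ 100
    N6: 70+50 = 120 > 110
Round 2 — N6 snaps.
  N6 sheds 120 kN to N10, N24, N28, N8: 30 each.
    N10: 40+30 = 70 ≤ 90
    N24: 30+30 = 60 ≤ 120
    N28: 60+30 = 90 ≤ 100
    N8: 10+30 = 40 ≤ 70
No further breaks.

no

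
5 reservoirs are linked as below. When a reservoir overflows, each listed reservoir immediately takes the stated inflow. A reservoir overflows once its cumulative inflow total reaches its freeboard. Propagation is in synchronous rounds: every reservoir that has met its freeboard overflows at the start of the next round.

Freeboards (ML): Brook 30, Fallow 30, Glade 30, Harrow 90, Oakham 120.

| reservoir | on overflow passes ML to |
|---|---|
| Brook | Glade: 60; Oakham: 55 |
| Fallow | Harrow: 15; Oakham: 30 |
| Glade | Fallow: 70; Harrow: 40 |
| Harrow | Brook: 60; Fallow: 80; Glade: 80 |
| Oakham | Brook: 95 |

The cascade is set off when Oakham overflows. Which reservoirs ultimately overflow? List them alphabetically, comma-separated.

Brook, Fallow, Glade, Oakham

Round 1 — Oakham overflows (initial).
  Brook: +95 → 95 ≥ 30
Round 2 — Brook overflows.
  Glade: +60 → 60 ≥ 30
Round 3 — Glade overflows.
  Fallow: +70 → 70 ≥ 30
  Harrow: +40 → 40 < 90
Round 4 — Fallow overflows.
  Harrow: +15 → 55 < 90
No further overflows.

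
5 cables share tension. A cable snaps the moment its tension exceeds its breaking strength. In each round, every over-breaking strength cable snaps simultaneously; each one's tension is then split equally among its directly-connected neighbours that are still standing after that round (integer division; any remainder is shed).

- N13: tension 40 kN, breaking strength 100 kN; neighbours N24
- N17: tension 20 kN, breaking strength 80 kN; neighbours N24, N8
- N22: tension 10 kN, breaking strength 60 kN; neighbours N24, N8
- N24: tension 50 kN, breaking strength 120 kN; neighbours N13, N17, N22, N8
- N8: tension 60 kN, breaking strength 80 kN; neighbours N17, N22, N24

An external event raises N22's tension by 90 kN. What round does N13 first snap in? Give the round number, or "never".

Round 1 — N22 at 100 > 60. N22 snaps.
  N22 sheds 100 kN to N24, N8: 50 each.
    N24: 50+50 = 100 ≤ 120
    N8: 60+50 = 110 > 80
Round 2 — N8 snaps.
  N8 sheds 110 kN to N17, N24: 55 each.
    N17: 20+55 = 75 ≤ 80
    N24: 100+55 = 155 > 120
Round 3 — N24 snaps.
  N24 sheds 155 kN to N13, N17: 77 each (1 lost).
    N13: 40+77 = 117 > 100
    N17: 75+77 = 152 > 80
Round 4 — N13, N17 snap.
  N13 sheds 117 kN: no online neighbours, lost.
  N17 sheds 152 kN: no online neighbours, lost.
No further breaks.

4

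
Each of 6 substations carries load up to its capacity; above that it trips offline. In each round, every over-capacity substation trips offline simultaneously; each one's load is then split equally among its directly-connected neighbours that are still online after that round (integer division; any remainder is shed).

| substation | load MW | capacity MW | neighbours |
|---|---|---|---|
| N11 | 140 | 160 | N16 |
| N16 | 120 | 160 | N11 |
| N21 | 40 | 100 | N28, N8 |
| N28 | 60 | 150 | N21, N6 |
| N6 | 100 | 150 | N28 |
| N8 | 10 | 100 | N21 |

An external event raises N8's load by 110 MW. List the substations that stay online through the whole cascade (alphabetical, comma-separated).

Round 1 — N8 at 120 > 100. N8 trips offline.
  N8 sheds 120 MW to N21: 120 each.
    N21: 40+120 = 160 > 100
Round 2 — N21 trips offline.
  N21 sheds 160 MW to N28: 160 each.
    N28: 60+160 = 220 > 150
Round 3 — N28 trips offline.
  N28 sheds 220 MW to N6: 220 each.
    N6: 100+220 = 320 > 150
Round 4 — N6 trips offline.
  N6 sheds 320 MW: no online neighbours, lost.
No further trips.

N11, N16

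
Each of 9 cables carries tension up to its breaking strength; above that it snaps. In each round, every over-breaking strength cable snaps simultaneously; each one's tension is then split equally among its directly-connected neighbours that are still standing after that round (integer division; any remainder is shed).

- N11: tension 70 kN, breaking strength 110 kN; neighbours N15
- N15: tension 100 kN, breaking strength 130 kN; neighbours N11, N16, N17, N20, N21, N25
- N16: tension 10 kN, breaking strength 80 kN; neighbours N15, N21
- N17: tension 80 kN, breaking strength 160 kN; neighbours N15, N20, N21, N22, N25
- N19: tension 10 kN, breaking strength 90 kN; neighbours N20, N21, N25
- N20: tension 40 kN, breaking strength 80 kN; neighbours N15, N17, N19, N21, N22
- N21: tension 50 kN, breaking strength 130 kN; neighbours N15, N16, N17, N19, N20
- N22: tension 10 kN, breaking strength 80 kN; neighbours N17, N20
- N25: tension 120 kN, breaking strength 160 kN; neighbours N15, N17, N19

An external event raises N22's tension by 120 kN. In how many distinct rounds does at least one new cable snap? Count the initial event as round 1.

Round 1 — N22 at 130 > 80. N22 snaps.
  N22 sheds 130 kN to N17, N20: 65 each.
    N17: 80+65 = 145 ≤ 160
    N20: 40+65 = 105 > 80
Round 2 — N20 snaps.
  N20 sheds 105 kN to N15, N17, N19, N21: 26 each (1 lost).
    N15: 100+26 = 126 ≤ 130
    N17: 145+26 = 171 > 160
    N19: 10+26 = 36 ≤ 90
    N21: 50+26 = 76 ≤ 130
Round 3 — N17 snaps.
  N17 sheds 171 kN to N15, N21, N25: 57 each.
    N15: 126+57 = 183 > 130
    N21: 76+57 = 133 > 130
    N25: 120+57 = 177 > 160
Round 4 — N15, N21, N25 snap.
  N15 sheds 183 kN to N11, N16: 91 each (1 lost).
    N11: 70+91 = 161 > 110
    N16: 10+91 = 101 > 80
  N21 sheds 133 kN to N16, N19: 66 each (1 lost).
    N16: 101+66 = 167 > 80
    N19: 36+66 = 102 > 90
  N25 sheds 177 kN to N19: 177 each.
    N19: 102+177 = 279 > 90
Round 5 — N11, N16, N19 snap.
  N11 sheds 161 kN: no online neighbours, lost.
  N16 sheds 167 kN: no online neighbours, lost.
  N19 sheds 279 kN: no online neighbours, lost.
No further breaks.

5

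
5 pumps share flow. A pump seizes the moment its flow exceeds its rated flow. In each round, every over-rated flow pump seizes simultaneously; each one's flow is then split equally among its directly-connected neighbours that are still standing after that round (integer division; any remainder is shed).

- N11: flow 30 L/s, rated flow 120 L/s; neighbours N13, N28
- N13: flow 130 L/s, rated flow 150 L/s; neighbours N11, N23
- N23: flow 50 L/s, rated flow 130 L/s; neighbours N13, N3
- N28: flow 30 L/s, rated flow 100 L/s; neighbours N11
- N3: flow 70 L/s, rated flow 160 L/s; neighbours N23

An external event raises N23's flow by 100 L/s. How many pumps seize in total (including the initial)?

Round 1 — N23 at 150 > 130. N23 seizes.
  N23 sheds 150 L/s to N13, N3: 75 each.
    N13: 130+75 = 205 > 150
    N3: 70+75 = 145 ≤ 160
Round 2 — N13 seizes.
  N13 sheds 205 L/s to N11: 205 each.
    N11: 30+205 = 235 > 120
Round 3 — N11 seizes.
  N11 sheds 235 L/s to N28: 235 each.
    N28: 30+235 = 265 > 100
Round 4 — N28 seizes.
  N28 sheds 265 L/s: no online neighbours, lost.
No further seizures.

4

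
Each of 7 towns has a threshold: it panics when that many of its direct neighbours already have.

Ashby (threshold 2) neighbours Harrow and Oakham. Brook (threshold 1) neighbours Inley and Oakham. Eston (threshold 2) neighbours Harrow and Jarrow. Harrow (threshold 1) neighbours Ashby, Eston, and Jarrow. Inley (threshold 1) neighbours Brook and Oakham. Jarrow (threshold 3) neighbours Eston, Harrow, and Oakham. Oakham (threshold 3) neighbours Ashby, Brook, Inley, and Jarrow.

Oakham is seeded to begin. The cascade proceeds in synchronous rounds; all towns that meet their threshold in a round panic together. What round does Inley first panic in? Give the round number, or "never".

Round 1 — Oakham panics (initial).
Round 2 — checking thresholds:
  Ashby: 1 of 2 neighbours < 2, not yet.
  Brook: 1 of 2 neighbours ≥ 1, panics.
  Inley: 1 of 2 neighbours ≥ 1, panics.
  Jarrow: 1 of 3 neighbours < 3, not yet.
Round 3 — no new panics; cascade stops.

2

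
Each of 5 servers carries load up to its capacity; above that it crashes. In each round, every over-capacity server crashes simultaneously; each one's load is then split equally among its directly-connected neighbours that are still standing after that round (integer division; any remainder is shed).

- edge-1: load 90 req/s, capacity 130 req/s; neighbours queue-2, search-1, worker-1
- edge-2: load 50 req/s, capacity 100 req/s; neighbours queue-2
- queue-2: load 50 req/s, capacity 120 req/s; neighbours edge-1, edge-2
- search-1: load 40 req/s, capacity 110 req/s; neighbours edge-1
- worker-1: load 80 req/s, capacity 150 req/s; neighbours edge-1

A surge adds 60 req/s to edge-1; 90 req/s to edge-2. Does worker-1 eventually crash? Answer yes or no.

no

Round 1 — edge-1 at 150 > 130; edge-2 at 140 > 100. edge-1, edge-2 crash.
  edge-1 sheds 150 req/s to queue-2, search-1, worker-1: 50 each.
    queue-2: 50+50 = 100 ≤ 120
    search-1: 40+50 = 90 ≤ 110
    worker-1: 80+50 = 130 ≤ 150
  edge-2 sheds 140 req/s to queue-2: 140 each.
    queue-2: 100+140 = 240 > 120
Round 2 — queue-2 crashes.
  queue-2 sheds 240 req/s: no online neighbours, lost.
No further crashes.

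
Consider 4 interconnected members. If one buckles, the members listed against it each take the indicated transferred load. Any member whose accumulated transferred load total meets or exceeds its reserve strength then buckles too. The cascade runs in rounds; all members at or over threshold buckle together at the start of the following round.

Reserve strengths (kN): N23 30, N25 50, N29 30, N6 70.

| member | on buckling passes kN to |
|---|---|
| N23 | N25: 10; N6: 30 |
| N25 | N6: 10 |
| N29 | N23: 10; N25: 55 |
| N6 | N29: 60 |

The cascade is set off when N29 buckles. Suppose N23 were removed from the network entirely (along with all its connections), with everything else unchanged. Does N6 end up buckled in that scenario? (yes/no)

With N23 removed:
Round 1 — N29 buckles (initial).
  N25: +55 → 55 ≥ 50
Round 2 — N25 buckles.
  N6: +10 → 10 < 70
No further bucklings.

no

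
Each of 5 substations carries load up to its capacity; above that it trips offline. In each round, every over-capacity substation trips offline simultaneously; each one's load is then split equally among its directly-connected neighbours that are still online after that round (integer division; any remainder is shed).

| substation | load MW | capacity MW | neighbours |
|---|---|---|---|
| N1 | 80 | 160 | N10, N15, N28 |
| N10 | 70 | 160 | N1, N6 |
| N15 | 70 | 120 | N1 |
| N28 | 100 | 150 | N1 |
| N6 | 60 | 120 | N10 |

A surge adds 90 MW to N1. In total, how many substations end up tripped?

3

Round 1 — N1 at 170 > 160. N1 trips offline.
  N1 sheds 170 MW to N10, N15, N28: 56 each (2 lost).
    N10: 70+56 = 126 ≤ 160
    N15: 70+56 = 126 > 120
    N28: 100+56 = 156 > 150
Round 2 — N15, N28 trip offline.
  N15 sheds 126 MW: no online neighbours, lost.
  N28 sheds 156 MW: no online neighbours, lost.
No further trips.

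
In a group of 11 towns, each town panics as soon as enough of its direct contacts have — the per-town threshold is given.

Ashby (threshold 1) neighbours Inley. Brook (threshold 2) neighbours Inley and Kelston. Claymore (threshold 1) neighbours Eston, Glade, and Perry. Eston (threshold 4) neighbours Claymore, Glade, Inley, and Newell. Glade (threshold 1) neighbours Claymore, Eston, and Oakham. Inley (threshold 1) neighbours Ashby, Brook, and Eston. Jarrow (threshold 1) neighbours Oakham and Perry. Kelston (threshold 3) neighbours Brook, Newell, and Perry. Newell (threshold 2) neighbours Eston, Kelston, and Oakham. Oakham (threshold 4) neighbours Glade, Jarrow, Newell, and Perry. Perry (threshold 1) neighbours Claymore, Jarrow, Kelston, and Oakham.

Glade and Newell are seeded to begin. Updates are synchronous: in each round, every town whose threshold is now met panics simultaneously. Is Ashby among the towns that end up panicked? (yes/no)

no

Round 1 — Glade, Newell panic (initial).
Round 2 — checking thresholds:
  Claymore: 1 of 3 neighbours ≥ 1, panics.
  Eston: 2 of 4 neighbours < 4, holds.
  Kelston: 1 of 3 neighbours < 3, holds.
  Oakham: 2 of 4 neighbours < 4, holds.
Round 3 — checking thresholds:
  Eston: 3 of 4 neighbours < 4, holds.
  Kelston: 1 of 3 neighbours < 3, holds.
  Oakham: 2 of 4 neighbours < 4, holds.
  Perry: 1 of 4 neighbours ≥ 1, panics.
Round 4 — checking thresholds:
  Eston: 3 of 4 neighbours < 4, holds.
  Jarrow: 1 of 2 neighbours ≥ 1, panics.
  Kelston: 2 of 3 neighbours < 3, holds.
  Oakham: 3 of 4 neighbours < 4, holds.
Round 5 — checking thresholds:
  Eston: 3 of 4 neighbours < 4, holds.
  Kelston: 2 of 3 neighbours < 3, holds.
  Oakham: 4 of 4 neighbours ≥ 4, panics.
Round 6 — no new panics; cascade stops.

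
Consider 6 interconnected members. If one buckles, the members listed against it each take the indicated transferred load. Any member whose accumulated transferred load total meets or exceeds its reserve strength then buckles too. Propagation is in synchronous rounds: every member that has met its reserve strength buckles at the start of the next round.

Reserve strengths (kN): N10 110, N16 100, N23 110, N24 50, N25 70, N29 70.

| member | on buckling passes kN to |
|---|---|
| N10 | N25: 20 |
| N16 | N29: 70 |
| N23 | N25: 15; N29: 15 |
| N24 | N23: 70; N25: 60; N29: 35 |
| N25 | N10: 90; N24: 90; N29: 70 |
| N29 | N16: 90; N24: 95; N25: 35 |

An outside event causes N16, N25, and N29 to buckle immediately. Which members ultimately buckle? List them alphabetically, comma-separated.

Round 1 — N16, N25, N29 buckle (initial).
  N10: +90 → 90 < 110
  N24: +90+95 → 185 ≥ 50
Round 2 — N24 buckles.
  N23: +70 → 70 < 110
No further bucklings.

N16, N24, N25, N29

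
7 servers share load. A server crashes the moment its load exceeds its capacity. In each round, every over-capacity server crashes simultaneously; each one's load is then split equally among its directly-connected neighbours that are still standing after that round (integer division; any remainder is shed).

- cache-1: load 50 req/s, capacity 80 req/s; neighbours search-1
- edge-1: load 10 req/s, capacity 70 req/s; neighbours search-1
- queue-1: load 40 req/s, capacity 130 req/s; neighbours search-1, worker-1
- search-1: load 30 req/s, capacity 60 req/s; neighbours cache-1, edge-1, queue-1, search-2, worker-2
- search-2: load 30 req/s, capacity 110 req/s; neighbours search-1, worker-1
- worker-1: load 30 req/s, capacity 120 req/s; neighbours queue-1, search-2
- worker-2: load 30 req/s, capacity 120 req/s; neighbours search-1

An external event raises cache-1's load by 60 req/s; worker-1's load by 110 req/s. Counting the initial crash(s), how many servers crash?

5

Round 1 — cache-1 at 110 > 80; worker-1 at 140 > 120. cache-1, worker-1 crash.
  cache-1 sheds 110 req/s to search-1: 110 each.
    search-1: 30+110 = 140 > 60
  worker-1 sheds 140 req/s to queue-1, search-2: 70 each.
    queue-1: 40+70 = 110 ≤ 130
    search-2: 30+70 = 100 ≤ 110
Round 2 — search-1 crashes.
  search-1 sheds 140 req/s to edge-1, queue-1, search-2, worker-2: 35 each.
    edge-1: 10+35 = 45 ≤ 70
    queue-1: 110+35 = 145 > 130
    search-2: 100+35 = 135 > 110
    worker-2: 30+35 = 65 ≤ 120
Round 3 — queue-1, search-2 crash.
  queue-1 sheds 145 req/s: no online neighbours, lost.
  search-2 sheds 135 req/s: no online neighbours, lost.
No further crashes.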